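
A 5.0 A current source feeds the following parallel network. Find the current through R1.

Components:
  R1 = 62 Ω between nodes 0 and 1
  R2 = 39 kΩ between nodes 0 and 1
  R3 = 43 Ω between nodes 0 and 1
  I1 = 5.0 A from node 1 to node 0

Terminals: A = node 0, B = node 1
All resistors sit directly between nodes 0 and 1, so they are in parallel and share one voltage V; the full source current 5 A splits among them.
1/R_par = 1/62 + 1/39000 + 1/43 = 0.03941 S  =>  R_par = 25.37 Ω
V = I × R_par = 5 × 25.37 = 126.9 V
I_R1 = V/R1 = 126.9/62 = 2.046 A

Final answer: 2.046 A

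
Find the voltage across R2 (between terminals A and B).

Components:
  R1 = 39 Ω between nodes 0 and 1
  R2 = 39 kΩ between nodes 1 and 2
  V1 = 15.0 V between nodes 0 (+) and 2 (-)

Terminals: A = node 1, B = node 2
R1 and R2 are in series across V1 (node 0 → node 1 → node 2), and the output A–B is taken across R2, so this is a voltage divider.
Series current: I = V1/(R1 + R2) = 15/(39 + 39000) = 15/39040 = 0.0003842 A
V_R2 = I × R2 = V1 × R2/(R1 + R2) = 15 × 39000/39040 = 14.99 V

Final answer: 14.99 V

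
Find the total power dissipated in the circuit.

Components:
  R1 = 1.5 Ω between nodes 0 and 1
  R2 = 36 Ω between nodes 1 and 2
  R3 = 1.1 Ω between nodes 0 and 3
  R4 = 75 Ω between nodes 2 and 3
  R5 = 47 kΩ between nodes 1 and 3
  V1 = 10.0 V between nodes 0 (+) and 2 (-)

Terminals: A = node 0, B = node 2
Nodal analysis, taking node 2 as the 0 V reference.
Source V1 fixes V_0 = 10 V.
KCL at each unknown node (sum of currents leaving = 0; resistances in Ω):
  Node 1: (V_1 - 10)/1.5 + (V_1 - 0)/36 + (V_1 - V_3)/47000 = 0
  Node 3: (V_3 - 10)/1.1 + (V_3 - 0)/75 + (V_3 - V_1)/47000 = 0
Collecting terms (coefficients in siemens):
  0.6945·V_1 - 0.00002128·V_3 = 6.667
  0.9224·V_3 - 0.00002128·V_1 = 9.091
Determinant D = (0.6945)(0.9224) - (-0.00002128)(-0.00002128) = 0.6406
V_1 = [(6.667)(0.9224) - (-0.00002128)(9.091)]/D = 9.6 V
V_3 = [(0.6945)(9.091) - (6.667)(-0.00002128)]/D = 9.855 V
Power in each resistor, P = (ΔV)²/R:
  P_R1 = (10 - 9.6)²/1.5 = 0.1067 W
  P_R2 = (9.6 - 0)²/36 = 2.56 W
  P_R3 = (10 - 9.855)²/1.1 = 0.019 W
  P_R4 = (0 - 9.855)²/75 = 1.295 W
  P_R5 = (9.6 - 9.855)²/47000 = 0.000001388 W
P_total = P_R1 + P_R2 + P_R3 + P_R4 + P_R5 = 3.981 W

Final answer: 3.981 W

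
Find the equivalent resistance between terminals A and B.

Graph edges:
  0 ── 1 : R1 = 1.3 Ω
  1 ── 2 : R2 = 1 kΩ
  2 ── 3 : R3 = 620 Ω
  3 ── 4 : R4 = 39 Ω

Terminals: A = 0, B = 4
Reduce the network between node 0 (A) and node 4 (B) by series/parallel combination:
  Rs1 = R1 + R2 (series, joined only at node 1) = 1.3 + 1000 = 1001 Ω
  Rs2 = R3 + Rs1 (series, joined only at node 2) = 620 + 1001 = 1621 Ω
  Rs3 = R4 + Rs2 (series, joined only at node 3) = 39 + 1621 = 1660 Ω
R_eq = 1.66 kΩ

Final answer: 1.66 kΩ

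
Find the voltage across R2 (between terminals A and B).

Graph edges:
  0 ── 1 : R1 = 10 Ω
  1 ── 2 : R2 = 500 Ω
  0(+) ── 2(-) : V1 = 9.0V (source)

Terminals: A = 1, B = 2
R1 and R2 are in series across V1 (node 0 → node 1 → node 2), and the output A–B is taken across R2, so this is a voltage divider.
Series current: I = V1/(R1 + R2) = 9/(10 + 500) = 9/510 = 0.01765 A
V_R2 = I × R2 = V1 × R2/(R1 + R2) = 9 × 500/510 = 8.824 V

Final answer: 8.824 V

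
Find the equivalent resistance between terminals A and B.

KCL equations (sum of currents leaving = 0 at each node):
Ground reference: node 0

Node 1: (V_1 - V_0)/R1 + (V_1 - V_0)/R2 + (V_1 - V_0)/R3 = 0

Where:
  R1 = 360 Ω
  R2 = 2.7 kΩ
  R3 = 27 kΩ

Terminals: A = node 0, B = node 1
Reduce the network between node 0 (A) and node 1 (B) by series/parallel combination:
  Rp1 = R1 ‖ R2 ‖ R3 (parallel, all between nodes 0 and 1) = 1/(1/360 + 1/2700 + 1/27000) = 314 Ω
R_eq = 314 Ω

Final answer: 314 Ω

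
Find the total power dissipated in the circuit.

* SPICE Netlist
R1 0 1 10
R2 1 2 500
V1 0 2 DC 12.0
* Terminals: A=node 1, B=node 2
Nodal analysis, taking node 2 as the 0 V reference.
Source V1 fixes V_0 = 12 V.
KCL at each unknown node (sum of currents leaving = 0; resistances in Ω):
  Node 1: (V_1 - 12)/10 + (V_1 - 0)/500 = 0
Collecting terms: 0.102 × V_1 = 1.2  =>  V_1 = 11.76 V
Power in each resistor, P = (ΔV)²/R:
  P_R1 = (12 - 11.76)²/10 = 0.005536 W
  P_R2 = (11.76 - 0)²/500 = 0.2768 W
P_total = P_R1 + P_R2 = 0.2824 W

Final answer: 0.2824 W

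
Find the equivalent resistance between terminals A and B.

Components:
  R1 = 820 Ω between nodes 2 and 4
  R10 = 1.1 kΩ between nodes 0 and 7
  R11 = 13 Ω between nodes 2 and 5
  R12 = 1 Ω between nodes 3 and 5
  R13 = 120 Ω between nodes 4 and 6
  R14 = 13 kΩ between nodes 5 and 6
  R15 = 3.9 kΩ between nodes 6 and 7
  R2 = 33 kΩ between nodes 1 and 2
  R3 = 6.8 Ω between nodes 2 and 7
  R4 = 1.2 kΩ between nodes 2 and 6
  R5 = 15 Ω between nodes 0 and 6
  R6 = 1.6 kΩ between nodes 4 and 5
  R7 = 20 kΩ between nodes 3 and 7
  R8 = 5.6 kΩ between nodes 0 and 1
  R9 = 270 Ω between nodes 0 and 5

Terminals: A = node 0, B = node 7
The network is not a plain series/parallel combination. Inject a 1 A test current into terminal A (node 0) and return it from terminal B (node 7); then R_eq = V_A / (1 A).
Nodal analysis, taking node 7 as the 0 V reference.
Current source I_test pushes 1 A into node 0 and draws it out of node 7.
KCL at each unknown node (sum of currents leaving = 0; resistances in Ω):
  Node 0: (V_0 - V_6)/15 + (V_0 - V_1)/5600 + (V_0 - V_5)/270 + (V_0 - 0)/1100 - 1 = 0
  Node 1: (V_1 - V_0)/5600 + (V_1 - V_2)/33000 = 0
  Node 2: (V_2 - V_1)/33000 + (V_2 - V_4)/820 + (V_2 - 0)/6.8 + (V_2 - V_6)/1200 + (V_2 - V_5)/13 = 0
  Node 3: (V_3 - 0)/20000 + (V_3 - V_5)/1 = 0
  Node 4: (V_4 - V_2)/820 + (V_4 - V_5)/1600 + (V_4 - V_6)/120 = 0
  Node 5: (V_5 - V_0)/270 + (V_5 - V_2)/13 + (V_5 - V_3)/1 + (V_5 - V_4)/1600 + (V_5 - V_6)/13000 = 0
  Node 6: (V_6 - V_0)/15 + (V_6 - V_2)/1200 + (V_6 - V_4)/120 + (V_6 - V_5)/13000 + (V_6 - 0)/3900 = 0
Collecting terms (coefficients in siemens):
  0.07146·V_0 - 0.0001786·V_1 - 0.003704·V_5 - 0.06667·V_6 = 1
  0.0002089·V_1 - 0.0001786·V_0 - 0.0000303·V_2 = 0
  0.2261·V_2 - 0.0000303·V_1 - 0.00122·V_4 - 0.07692·V_5 - 0.0008333·V_6 = 0
  1·V_3 - 1·V_5 = 0
  0.01018·V_4 - 0.00122·V_2 - 0.000625·V_5 - 0.008333·V_6 = 0
  1.081·V_5 - 0.003704·V_0 - 0.07692·V_2 - 1·V_3 - 0.000625·V_4 - 0.00007692·V_6 = 0
  0.07617·V_6 - 0.06667·V_0 - 0.0008333·V_2 - 0.008333·V_4 - 0.00007692·V_5 = 0
Solving these 7 simultaneous equations (Gaussian elimination) gives:
  V_0 = 147.8 V, V_1 = 127.2 V, V_2 = 5.634 V, V_3 = 13.09 V
  V_4 = 118 V, V_5 = 13.09 V, V_6 = 142.4 V
R_eq = V_0 / 1 A = 147.8 Ω

Final answer: 147.8 Ω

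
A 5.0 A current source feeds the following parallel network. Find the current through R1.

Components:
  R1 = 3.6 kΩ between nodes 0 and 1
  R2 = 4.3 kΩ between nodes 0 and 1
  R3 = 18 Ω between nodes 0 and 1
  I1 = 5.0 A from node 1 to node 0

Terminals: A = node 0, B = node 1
All resistors sit directly between nodes 0 and 1, so they are in parallel and share one voltage V; the full source current 5 A splits among them.
1/R_par = 1/3600 + 1/4300 + 1/18 = 0.05607 S  =>  R_par = 17.84 Ω
V = I × R_par = 5 × 17.84 = 89.18 V
I_R1 = V/R1 = 89.18/3600 = 0.02477 A

Final answer: 0.02477 A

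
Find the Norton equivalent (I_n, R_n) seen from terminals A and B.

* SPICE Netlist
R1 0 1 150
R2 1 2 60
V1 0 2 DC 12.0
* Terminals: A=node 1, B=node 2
Find the Thévenin equivalent first; then I_n = V_th/R_th and R_n = R_th.
Step 1 — V_th is the open-circuit voltage V_A - V_B (nothing connected across the terminals).
Nodal analysis, taking node 2 as the 0 V reference.
Source V1 fixes V_0 = 12 V.
KCL at each unknown node (sum of currents leaving = 0; resistances in Ω):
  Node 1: (V_1 - 12)/150 + (V_1 - 0)/60 = 0
Collecting terms: 0.02333 × V_1 = 0.08  =>  V_1 = 3.429 V
V_th = V_1 - V_2 = 3.429 - 0 = 3.429 V
Step 2 — R_th: zero the source — replace V1 by a short circuit (node 2 merges into node 0) — and find the resistance seen between A (node 1) and B (node 0).
Reduce the network between node 1 (A) and node 0 (B) by series/parallel combination:
  Rp1 = R1 ‖ R2 (parallel, both between nodes 0 and 1) = 1/(1/150 + 1/60) = 42.86 Ω
R_th = 42.86 Ω
I_n = V_th/R_th = 3.429/42.86 = 0.08 A, and R_n = R_th = 42.86 Ω

Final answer: I_n = 0.08 A, R_n = 42.86 Ω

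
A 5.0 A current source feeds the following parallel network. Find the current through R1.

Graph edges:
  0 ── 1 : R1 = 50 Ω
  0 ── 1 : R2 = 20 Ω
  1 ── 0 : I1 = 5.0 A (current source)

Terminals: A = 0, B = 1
All resistors sit directly between nodes 0 and 1, so they are in parallel and share one voltage V; the full source current 5 A splits among them.
1/R_par = 1/50 + 1/20 = 0.07 S  =>  R_par = 14.29 Ω
V = I × R_par = 5 × 14.29 = 71.43 V
I_R1 = V/R1 = 71.43/50 = 1.429 A

Final answer: 1.429 A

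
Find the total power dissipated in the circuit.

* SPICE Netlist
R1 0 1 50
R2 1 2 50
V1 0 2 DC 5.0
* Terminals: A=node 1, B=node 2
Nodal analysis, taking node 2 as the 0 V reference.
Source V1 fixes V_0 = 5 V.
KCL at each unknown node (sum of currents leaving = 0; resistances in Ω):
  Node 1: (V_1 - 5)/50 + (V_1 - 0)/50 = 0
Collecting terms: 0.04 × V_1 = 0.1  =>  V_1 = 2.5 V
Power in each resistor, P = (ΔV)²/R:
  P_R1 = (5 - 2.5)²/50 = 0.125 W
  P_R2 = (2.5 - 0)²/50 = 0.125 W
P_total = P_R1 + P_R2 = 0.25 W

Final answer: 0.25 W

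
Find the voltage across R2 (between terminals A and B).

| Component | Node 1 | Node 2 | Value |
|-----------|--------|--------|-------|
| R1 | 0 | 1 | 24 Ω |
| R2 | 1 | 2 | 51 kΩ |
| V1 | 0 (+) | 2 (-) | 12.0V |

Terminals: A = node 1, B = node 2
R1 and R2 are in series across V1 (node 0 → node 1 → node 2), and the output A–B is taken across R2, so this is a voltage divider.
Series current: I = V1/(R1 + R2) = 12/(24 + 51000) = 12/51020 = 0.0002352 A
V_R2 = I × R2 = V1 × R2/(R1 + R2) = 12 × 51000/51020 = 11.99 V

Final answer: 11.99 V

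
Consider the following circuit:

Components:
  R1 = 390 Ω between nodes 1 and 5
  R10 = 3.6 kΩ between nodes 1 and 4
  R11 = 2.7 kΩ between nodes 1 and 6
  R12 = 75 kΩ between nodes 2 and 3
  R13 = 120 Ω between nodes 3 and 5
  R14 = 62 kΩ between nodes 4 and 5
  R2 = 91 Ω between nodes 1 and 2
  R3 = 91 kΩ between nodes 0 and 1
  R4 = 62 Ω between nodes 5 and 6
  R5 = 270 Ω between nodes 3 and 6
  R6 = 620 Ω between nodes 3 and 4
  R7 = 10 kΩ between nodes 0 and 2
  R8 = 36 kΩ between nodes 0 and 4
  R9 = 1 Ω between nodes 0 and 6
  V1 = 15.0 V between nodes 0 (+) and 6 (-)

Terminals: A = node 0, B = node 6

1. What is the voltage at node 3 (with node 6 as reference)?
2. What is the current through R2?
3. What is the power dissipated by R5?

Nodal analysis, taking node 6 as the 0 V reference.
Source V1 fixes V_0 = 15 V.
KCL at each unknown node (sum of currents leaving = 0; resistances in Ω):
  Node 1: (V_1 - V_5)/390 + (V_1 - V_2)/91 + (V_1 - 15)/91000 + (V_1 - V_4)/3600 + (V_1 - 0)/2700 = 0
  Node 2: (V_2 - V_1)/91 + (V_2 - 15)/10000 + (V_2 - V_3)/75000 = 0
  Node 3: (V_3 - 0)/270 + (V_3 - V_4)/620 + (V_3 - V_2)/75000 + (V_3 - V_5)/120 = 0
  Node 4: (V_4 - V_3)/620 + (V_4 - 15)/36000 + (V_4 - V_1)/3600 + (V_4 - V_5)/62000 = 0
  Node 5: (V_5 - V_1)/390 + (V_5 - 0)/62 + (V_5 - V_3)/120 + (V_5 - V_4)/62000 = 0
Collecting terms (coefficients in siemens):
  0.01421·V_1 - 0.01099·V_2 - 0.0002778·V_4 - 0.002564·V_5 = 0.0001648
  0.0111·V_2 - 0.01099·V_1 - 0.00001333·V_3 = 0.0015
  0.01366·V_3 - 0.00001333·V_2 - 0.001613·V_4 - 0.008333·V_5 = 0
  0.001935·V_4 - 0.0002778·V_1 - 0.001613·V_3 - 0.00001613·V_5 = 0.0004167
  0.02704·V_5 - 0.002564·V_1 - 0.008333·V_3 - 0.00001613·V_4 = 0
Solving these 5 simultaneous equations (Gaussian elimination) gives:
  V_1 = 0.5939 V, V_2 = 0.723 V, V_3 = 0.09916 V, V_4 = 0.384 V
  V_5 = 0.0871 V
Part 1:
  Read off the nodal solution: V_3 = 0.09916 V
Part 2:
  I_R2 = (V_1 - V_2)/R2 = (0.5939 - 0.723)/91 = -0.001419 A
  Magnitude: I_R2 = 0.001419 A
Part 3:
  I_R5 = (V_3 - V_6)/R5 = (0.09916 - 0)/270 = 0.0003673 A
  P_R5 = I_R5² × R5 = (0.0003673)² × 270 = 0.00003642 W

Final answers:
1. V_3 = 0.09916 V
2. I_R2 = 0.001419 A
3. P_R5 = 3.642e-05 W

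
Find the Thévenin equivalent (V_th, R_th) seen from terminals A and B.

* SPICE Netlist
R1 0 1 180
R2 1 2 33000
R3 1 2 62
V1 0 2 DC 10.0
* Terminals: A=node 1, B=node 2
Step 1 — V_th is the open-circuit voltage V_A - V_B (nothing connected across the terminals).
Nodal analysis, taking node 2 as the 0 V reference.
Source V1 fixes V_0 = 10 V.
KCL at each unknown node (sum of currents leaving = 0; resistances in Ω):
  Node 1: (V_1 - 10)/180 + (V_1 - 0)/33000 + (V_1 - 0)/62 = 0
Collecting terms: 0.02171 × V_1 = 0.05556  =>  V_1 = 2.558 V
V_th = V_1 - V_2 = 2.558 - 0 = 2.558 V
Step 2 — R_th: zero the source — replace V1 by a short circuit (node 2 merges into node 0) — and find the resistance seen between A (node 1) and B (node 0).
Reduce the network between node 1 (A) and node 0 (B) by series/parallel combination:
  Rp1 = R1 ‖ R2 ‖ R3 (parallel, all between nodes 0 and 1) = 1/(1/180 + 1/33000 + 1/62) = 46.05 Ω
R_th = 46.05 Ω

Final answer: V_th = 2.558 V, R_th = 46.05 Ω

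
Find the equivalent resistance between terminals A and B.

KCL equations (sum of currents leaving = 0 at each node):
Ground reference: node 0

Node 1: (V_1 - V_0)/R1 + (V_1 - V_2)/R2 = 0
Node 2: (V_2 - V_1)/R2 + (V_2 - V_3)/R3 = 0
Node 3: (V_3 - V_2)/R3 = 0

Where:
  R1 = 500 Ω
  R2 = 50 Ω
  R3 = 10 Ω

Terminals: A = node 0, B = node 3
Reduce the network between node 0 (A) and node 3 (B) by series/parallel combination:
  Rs1 = R1 + R2 (series, joined only at node 1) = 500 + 50 = 550 Ω
  Rs2 = R3 + Rs1 (series, joined only at node 2) = 10 + 550 = 560 Ω
R_eq = 560 Ω

Final answer: 560 Ω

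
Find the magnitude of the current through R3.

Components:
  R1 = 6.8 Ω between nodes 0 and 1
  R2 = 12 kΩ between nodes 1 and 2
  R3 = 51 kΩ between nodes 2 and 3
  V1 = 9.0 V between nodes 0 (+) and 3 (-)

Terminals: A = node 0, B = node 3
Nodal analysis, taking node 3 as the 0 V reference.
Source V1 fixes V_0 = 9 V.
KCL at each unknown node (sum of currents leaving = 0; resistances in Ω):
  Node 1: (V_1 - 9)/6.8 + (V_1 - V_2)/12000 = 0
  Node 2: (V_2 - V_1)/12000 + (V_2 - 0)/51000 = 0
Collecting terms (coefficients in siemens):
  0.1471·V_1 - 0.00008333·V_2 = 1.324
  0.0001029·V_2 - 0.00008333·V_1 = 0
Determinant D = (0.1471)(0.0001029) - (-0.00008333)(-0.00008333) = 0.00001514
V_1 = [(1.324)(0.0001029) - (-0.00008333)(0)]/D = 8.999 V
V_2 = [(0.1471)(0) - (1.324)(-0.00008333)]/D = 7.285 V
I_R3 = (V_2 - V_3)/R3 = (7.285 - 0)/51000 = 0.0001428 A
|I_R3| = 0.0001428 A

Final answer: |I_R3| = 0.0001428 A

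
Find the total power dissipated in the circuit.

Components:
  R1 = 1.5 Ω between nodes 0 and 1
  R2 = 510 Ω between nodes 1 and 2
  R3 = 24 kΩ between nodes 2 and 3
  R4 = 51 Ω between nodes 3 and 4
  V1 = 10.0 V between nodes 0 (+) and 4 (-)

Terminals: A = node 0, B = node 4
Nodal analysis, taking node 4 as the 0 V reference.
Source V1 fixes V_0 = 10 V.
KCL at each unknown node (sum of currents leaving = 0; resistances in Ω):
  Node 1: (V_1 - 10)/1.5 + (V_1 - V_2)/510 = 0
  Node 2: (V_2 - V_1)/510 + (V_2 - V_3)/24000 = 0
  Node 3: (V_3 - V_2)/24000 + (V_3 - 0)/51 = 0
Collecting terms (coefficients in siemens):
  0.6686·V_1 - 0.001961·V_2 = 6.667
  0.002002·V_2 - 0.001961·V_1 - 0.00004167·V_3 = 0
  0.01965·V_3 - 0.00004167·V_2 = 0
Solving these 3 simultaneous equations (Gaussian elimination) gives:
  V_1 = 9.999 V, V_2 = 9.792 V, V_3 = 0.02076 V
Power in each resistor, P = (ΔV)²/R:
  P_R1 = (10 - 9.999)²/1.5 = 0.0000002486 W
  P_R2 = (9.999 - 9.792)²/510 = 0.00008453 W
  P_R3 = (9.792 - 0.02076)²/24000 = 0.003978 W
  P_R4 = (0.02076 - 0)²/51 = 0.000008453 W
P_total = P_R1 + P_R2 + P_R3 + P_R4 = 0.004071 W

Final answer: 0.004071 W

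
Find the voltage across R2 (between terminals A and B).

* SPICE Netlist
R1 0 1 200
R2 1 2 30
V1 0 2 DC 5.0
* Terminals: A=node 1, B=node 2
R1 and R2 are in series across V1 (node 0 → node 1 → node 2), and the output A–B is taken across R2, so this is a voltage divider.
Series current: I = V1/(R1 + R2) = 5/(200 + 30) = 5/230 = 0.02174 A
V_R2 = I × R2 = V1 × R2/(R1 + R2) = 5 × 30/230 = 0.6522 V

Final answer: 0.6522 V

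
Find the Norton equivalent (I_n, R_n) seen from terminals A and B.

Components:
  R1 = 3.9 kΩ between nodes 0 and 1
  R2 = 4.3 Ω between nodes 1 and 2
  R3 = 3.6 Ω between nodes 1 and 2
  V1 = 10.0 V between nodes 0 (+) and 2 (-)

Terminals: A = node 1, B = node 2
Find the Thévenin equivalent first; then I_n = V_th/R_th and R_n = R_th.
Step 1 — V_th is the open-circuit voltage V_A - V_B (nothing connected across the terminals).
Nodal analysis, taking node 2 as the 0 V reference.
Source V1 fixes V_0 = 10 V.
KCL at each unknown node (sum of currents leaving = 0; resistances in Ω):
  Node 1: (V_1 - 10)/3900 + (V_1 - 0)/4.3 + (V_1 - 0)/3.6 = 0
Collecting terms: 0.5106 × V_1 = 0.002564  =>  V_1 = 0.005022 V
V_th = V_1 - V_2 = 0.005022 - 0 = 0.005022 V
Step 2 — R_th: zero the source — replace V1 by a short circuit (node 2 merges into node 0) — and find the resistance seen between A (node 1) and B (node 0).
Reduce the network between node 1 (A) and node 0 (B) by series/parallel combination:
  Rp1 = R1 ‖ R2 ‖ R3 (parallel, all between nodes 0 and 1) = 1/(1/3900 + 1/4.3 + 1/3.6) = 1.959 Ω
R_th = 1.959 Ω
I_n = V_th/R_th = 0.005022/1.959 = 0.002564 A, and R_n = R_th = 1.959 Ω

Final answer: I_n = 0.002564 A, R_n = 1.959 Ω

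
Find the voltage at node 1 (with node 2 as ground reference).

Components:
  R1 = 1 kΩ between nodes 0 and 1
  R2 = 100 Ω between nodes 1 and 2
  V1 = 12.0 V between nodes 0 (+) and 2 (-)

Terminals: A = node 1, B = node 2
Nodal analysis, taking node 2 as the 0 V reference.
Source V1 fixes V_0 = 12 V.
KCL at each unknown node (sum of currents leaving = 0; resistances in Ω):
  Node 1: (V_1 - 12)/1000 + (V_1 - 0)/100 = 0
Collecting terms: 0.011 × V_1 = 0.012  =>  V_1 = 1.091 V
The requested potential is V_1 = 1.091 V.

Final answer: V_1 = 1.091 V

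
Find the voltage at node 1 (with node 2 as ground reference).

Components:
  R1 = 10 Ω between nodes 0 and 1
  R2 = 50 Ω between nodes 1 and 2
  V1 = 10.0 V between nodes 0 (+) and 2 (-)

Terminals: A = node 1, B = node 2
Nodal analysis, taking node 2 as the 0 V reference.
Source V1 fixes V_0 = 10 V.
KCL at each unknown node (sum of currents leaving = 0; resistances in Ω):
  Node 1: (V_1 - 10)/10 + (V_1 - 0)/50 = 0
Collecting terms: 0.12 × V_1 = 1  =>  V_1 = 8.333 V
The requested potential is V_1 = 8.333 V.

Final answer: V_1 = 8.333 V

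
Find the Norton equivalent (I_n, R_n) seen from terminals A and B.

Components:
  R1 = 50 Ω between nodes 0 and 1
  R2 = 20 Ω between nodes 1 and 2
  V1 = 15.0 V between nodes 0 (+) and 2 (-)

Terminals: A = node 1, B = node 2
Find the Thévenin equivalent first; then I_n = V_th/R_th and R_n = R_th.
Step 1 — V_th is the open-circuit voltage V_A - V_B (nothing connected across the terminals).
Nodal analysis, taking node 2 as the 0 V reference.
Source V1 fixes V_0 = 15 V.
KCL at each unknown node (sum of currents leaving = 0; resistances in Ω):
  Node 1: (V_1 - 15)/50 + (V_1 - 0)/20 = 0
Collecting terms: 0.07 × V_1 = 0.3  =>  V_1 = 4.286 V
V_th = V_1 - V_2 = 4.286 - 0 = 4.286 V
Step 2 — R_th: zero the source — replace V1 by a short circuit (node 2 merges into node 0) — and find the resistance seen between A (node 1) and B (node 0).
Reduce the network between node 1 (A) and node 0 (B) by series/parallel combination:
  Rp1 = R1 ‖ R2 (parallel, both between nodes 0 and 1) = 1/(1/50 + 1/20) = 14.29 Ω
R_th = 14.29 Ω
I_n = V_th/R_th = 4.286/14.29 = 0.3 A, and R_n = R_th = 14.29 Ω

Final answer: I_n = 0.3 A, R_n = 14.29 Ω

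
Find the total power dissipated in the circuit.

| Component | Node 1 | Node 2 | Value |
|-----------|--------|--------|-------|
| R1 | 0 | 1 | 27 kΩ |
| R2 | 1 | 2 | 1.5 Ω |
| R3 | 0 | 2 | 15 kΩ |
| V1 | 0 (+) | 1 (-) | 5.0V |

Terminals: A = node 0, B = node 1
Nodal analysis, taking node 1 as the 0 V reference.
Source V1 fixes V_0 = 5 V.
KCL at each unknown node (sum of currents leaving = 0; resistances in Ω):
  Node 2: (V_2 - 0)/1.5 + (V_2 - 5)/15000 = 0
Collecting terms: 0.6667 × V_2 = 0.0003333  =>  V_2 = 0.0005 V
Power in each resistor, P = (ΔV)²/R:
  P_R1 = (5 - 0)²/27000 = 0.0009259 W
  P_R2 = (0 - 0.0005)²/1.5 = 0.0000001666 W
  P_R3 = (5 - 0.0005)²/15000 = 0.001666 W
P_total = P_R1 + P_R2 + P_R3 = 0.002592 W

Final answer: 0.002592 W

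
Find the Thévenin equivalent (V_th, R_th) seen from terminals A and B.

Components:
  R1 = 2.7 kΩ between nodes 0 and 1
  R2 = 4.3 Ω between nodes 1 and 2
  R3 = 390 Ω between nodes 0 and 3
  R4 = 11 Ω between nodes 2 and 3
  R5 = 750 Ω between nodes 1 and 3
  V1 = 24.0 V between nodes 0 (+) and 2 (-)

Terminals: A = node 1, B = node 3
Step 1 — V_th is the open-circuit voltage V_A - V_B (nothing connected across the terminals).
Nodal analysis, taking node 2 as the 0 V reference.
Source V1 fixes V_0 = 24 V.
KCL at each unknown node (sum of currents leaving = 0; resistances in Ω):
  Node 1: (V_1 - 24)/2700 + (V_1 - 0)/4.3 + (V_1 - V_3)/750 = 0
  Node 3: (V_3 - 24)/390 + (V_3 - 0)/11 + (V_3 - V_1)/750 = 0
Collecting terms (coefficients in siemens):
  0.2343·V_1 - 0.001333·V_3 = 0.008889
  0.09481·V_3 - 0.001333·V_1 = 0.06154
Determinant D = (0.2343)(0.09481) - (-0.001333)(-0.001333) = 0.02221
V_1 = [(0.008889)(0.09481) - (-0.001333)(0.06154)]/D = 0.04164 V
V_3 = [(0.2343)(0.06154) - (0.008889)(-0.001333)]/D = 0.6497 V
V_th = V_1 - V_3 = 0.04164 - 0.6497 = -0.608 V
Step 2 — R_th: zero the source — replace V1 by a short circuit (node 2 merges into node 0) — and find the resistance seen between A (node 1) and B (node 3).
Reduce the network between node 1 (A) and node 3 (B) by series/parallel combination:
  Rp1 = R1 ‖ R2 (parallel, both between nodes 0 and 1) = 1/(1/2700 + 1/4.3) = 4.293 Ω
  Rp2 = R3 ‖ R4 (parallel, both between nodes 0 and 3) = 1/(1/390 + 1/11) = 10.7 Ω
  Rs1 = Rp1 + Rp2 (series, joined only at node 0) = 4.293 + 10.7 = 14.99 Ω
  Rp3 = R5 ‖ Rs1 (parallel, both between nodes 1 and 3) = 1/(1/750 + 1/14.99) = 14.7 Ω
R_th = 14.7 Ω

Final answer: V_th = -0.608 V, R_th = 14.7 Ω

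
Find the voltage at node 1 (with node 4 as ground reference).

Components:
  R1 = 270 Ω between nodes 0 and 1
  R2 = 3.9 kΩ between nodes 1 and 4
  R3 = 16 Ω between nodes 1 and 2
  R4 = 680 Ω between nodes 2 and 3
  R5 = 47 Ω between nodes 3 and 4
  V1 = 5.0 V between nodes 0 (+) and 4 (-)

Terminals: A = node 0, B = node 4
Nodal analysis, taking node 4 as the 0 V reference.
Source V1 fixes V_0 = 5 V.
KCL at each unknown node (sum of currents leaving = 0; resistances in Ω):
  Node 1: (V_1 - 5)/270 + (V_1 - 0)/3900 + (V_1 - V_2)/16 = 0
  Node 2: (V_2 - V_1)/16 + (V_2 - V_3)/680 = 0
  Node 3: (V_3 - V_2)/680 + (V_3 - 0)/47 = 0
Collecting terms (coefficients in siemens):
  0.06646·V_1 - 0.0625·V_2 = 0.01852
  0.06397·V_2 - 0.0625·V_1 - 0.001471·V_3 = 0
  0.02275·V_3 - 0.001471·V_2 = 0
Solving these 3 simultaneous equations (Gaussian elimination) gives:
  V_1 = 3.49 V, V_2 = 3.415 V, V_3 = 0.2208 V
The requested potential is V_1 = 3.49 V.

Final answer: V_1 = 3.49 V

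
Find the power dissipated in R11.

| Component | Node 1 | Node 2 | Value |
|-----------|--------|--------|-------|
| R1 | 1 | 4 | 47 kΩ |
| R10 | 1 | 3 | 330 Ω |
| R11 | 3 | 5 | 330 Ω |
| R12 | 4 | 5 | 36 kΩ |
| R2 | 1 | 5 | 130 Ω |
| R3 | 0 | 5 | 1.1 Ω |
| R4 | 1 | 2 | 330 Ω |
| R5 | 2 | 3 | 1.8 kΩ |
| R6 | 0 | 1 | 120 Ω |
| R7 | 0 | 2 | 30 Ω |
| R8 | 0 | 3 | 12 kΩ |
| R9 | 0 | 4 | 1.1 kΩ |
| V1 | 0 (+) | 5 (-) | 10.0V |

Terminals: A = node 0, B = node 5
Nodal analysis, taking node 5 as the 0 V reference.
Source V1 fixes V_0 = 10 V.
KCL at each unknown node (sum of currents leaving = 0; resistances in Ω):
  Node 1: (V_1 - V_4)/47000 + (V_1 - 0)/130 + (V_1 - V_2)/330 + (V_1 - 10)/120 + (V_1 - V_3)/330 = 0
  Node 2: (V_2 - V_1)/330 + (V_2 - V_3)/1800 + (V_2 - 10)/30 = 0
  Node 3: (V_3 - V_2)/1800 + (V_3 - 10)/12000 + (V_3 - V_1)/330 + (V_3 - 0)/330 = 0
  Node 4: (V_4 - V_1)/47000 + (V_4 - 10)/1100 + (V_4 - 0)/36000 = 0
Collecting terms (coefficients in siemens):
  0.02211·V_1 - 0.00303·V_2 - 0.00303·V_3 - 0.00002128·V_4 = 0.08333
  0.03692·V_2 - 0.00303·V_1 - 0.0005556·V_3 = 0.3333
  0.006699·V_3 - 0.00303·V_1 - 0.0005556·V_2 = 0.0008333
  0.0009581·V_4 - 0.00002128·V_1 = 0.009091
Solving these 4 simultaneous equations (Gaussian elimination) gives:
  V_1 = 5.556 V, V_2 = 9.536 V, V_3 = 3.428 V, V_4 = 9.611 V
I_R11 = (V_3 - V_5)/R11 = (3.428 - 0)/330 = 0.01039 A
P_R11 = I_R11² × R11 = (0.01039)² × 330 = 0.03561 W

Final answer: 0.03561 W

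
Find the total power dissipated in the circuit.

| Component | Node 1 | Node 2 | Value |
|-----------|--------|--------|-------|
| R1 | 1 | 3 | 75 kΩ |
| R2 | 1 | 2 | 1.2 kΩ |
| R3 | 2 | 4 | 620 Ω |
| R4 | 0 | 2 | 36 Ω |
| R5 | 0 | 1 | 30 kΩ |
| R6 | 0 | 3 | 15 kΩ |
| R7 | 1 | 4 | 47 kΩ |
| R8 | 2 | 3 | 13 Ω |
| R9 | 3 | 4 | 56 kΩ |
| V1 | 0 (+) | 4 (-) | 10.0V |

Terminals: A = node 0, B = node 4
Nodal analysis, taking node 4 as the 0 V reference.
Source V1 fixes V_0 = 10 V.
KCL at each unknown node (sum of currents leaving = 0; resistances in Ω):
  Node 1: (V_1 - V_3)/75000 + (V_1 - V_2)/1200 + (V_1 - 10)/30000 + (V_1 - 0)/47000 = 0
  Node 2: (V_2 - V_1)/1200 + (V_2 - 0)/620 + (V_2 - 10)/36 + (V_2 - V_3)/13 = 0
  Node 3: (V_3 - V_1)/75000 + (V_3 - 10)/15000 + (V_3 - V_2)/13 + (V_3 - 0)/56000 = 0
Collecting terms (coefficients in siemens):
  0.0009013·V_1 - 0.0008333·V_2 - 0.00001333·V_3 = 0.0003333
  0.1071·V_2 - 0.0008333·V_1 - 0.07692·V_3 = 0.2778
  0.07702·V_3 - 0.00001333·V_1 - 0.07692·V_2 = 0.0006667
Solving these 3 simultaneous equations (Gaussian elimination) gives:
  V_1 = 9.239 V, V_2 = 9.441 V, V_3 = 9.439 V
Power in each resistor, P = (ΔV)²/R:
  P_R1 = (9.239 - 9.439)²/75000 = 0.0000005359 W
  P_R2 = (9.239 - 9.441)²/1200 = 0.00003408 W
  P_R3 = (9.441 - 0)²/620 = 0.1438 W
  P_R4 = (10 - 9.441)²/36 = 0.008682 W
  P_R5 = (10 - 9.239)²/30000 = 0.00001932 W
  P_R6 = (10 - 9.439)²/15000 = 0.00002097 W
  P_R7 = (9.239 - 0)²/47000 = 0.001816 W
  P_R8 = (9.441 - 9.439)²/13 = 0.0000002329 W
  P_R9 = (9.439 - 0)²/56000 = 0.001591 W
P_total = P_R1 + P_R2 + P_R3 + P_R4 + P_R5 + P_R6 + P_R7 + P_R8 + P_R9 = 0.1559 W

Final answer: 0.1559 W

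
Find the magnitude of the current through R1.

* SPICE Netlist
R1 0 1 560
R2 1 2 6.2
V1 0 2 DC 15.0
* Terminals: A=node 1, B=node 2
Nodal analysis, taking node 2 as the 0 V reference.
Source V1 fixes V_0 = 15 V.
KCL at each unknown node (sum of currents leaving = 0; resistances in Ω):
  Node 1: (V_1 - 15)/560 + (V_1 - 0)/6.2 = 0
Collecting terms: 0.1631 × V_1 = 0.02679  =>  V_1 = 0.1643 V
I_R1 = (V_0 - V_1)/R1 = (15 - 0.1643)/560 = 0.02649 A
|I_R1| = 0.02649 A

Final answer: |I_R1| = 0.02649 A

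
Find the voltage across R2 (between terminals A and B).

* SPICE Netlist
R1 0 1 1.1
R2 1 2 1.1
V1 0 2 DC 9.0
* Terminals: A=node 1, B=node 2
R1 and R2 are in series across V1 (node 0 → node 1 → node 2), and the output A–B is taken across R2, so this is a voltage divider.
Series current: I = V1/(R1 + R2) = 9/(1.1 + 1.1) = 9/2.2 = 4.091 A
V_R2 = I × R2 = V1 × R2/(R1 + R2) = 9 × 1.1/2.2 = 4.5 V

Final answer: 4.5 V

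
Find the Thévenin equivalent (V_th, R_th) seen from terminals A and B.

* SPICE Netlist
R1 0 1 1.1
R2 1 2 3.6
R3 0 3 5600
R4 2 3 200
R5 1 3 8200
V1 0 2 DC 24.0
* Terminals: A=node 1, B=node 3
Step 1 — V_th is the open-circuit voltage V_A - V_B (nothing connected across the terminals).
Nodal analysis, taking node 2 as the 0 V reference.
Source V1 fixes V_0 = 24 V.
KCL at each unknown node (sum of currents leaving = 0; resistances in Ω):
  Node 1: (V_1 - 24)/1.1 + (V_1 - 0)/3.6 + (V_1 - V_3)/8200 = 0
  Node 3: (V_3 - 24)/5600 + (V_3 - 0)/200 + (V_3 - V_1)/8200 = 0
Collecting terms (coefficients in siemens):
  1.187·V_1 - 0.000122·V_3 = 21.82
  0.005301·V_3 - 0.000122·V_1 = 0.004286
Determinant D = (1.187)(0.005301) - (-0.000122)(-0.000122) = 0.006292
V_1 = [(21.82)(0.005301) - (-0.000122)(0.004286)]/D = 18.38 V
V_3 = [(1.187)(0.004286) - (21.82)(-0.000122)]/D = 1.231 V
V_th = V_1 - V_3 = 18.38 - 1.231 = 17.15 V
Step 2 — R_th: zero the source — replace V1 by a short circuit (node 2 merges into node 0) — and find the resistance seen between A (node 1) and B (node 3).
Reduce the network between node 1 (A) and node 3 (B) by series/parallel combination:
  Rp1 = R1 ‖ R2 (parallel, both between nodes 0 and 1) = 1/(1/1.1 + 1/3.6) = 0.8426 Ω
  Rp2 = R3 ‖ R4 (parallel, both between nodes 0 and 3) = 1/(1/5600 + 1/200) = 193.1 Ω
  Rs1 = Rp1 + Rp2 (series, joined only at node 0) = 0.8426 + 193.1 = 193.9 Ω
  Rp3 = R5 ‖ Rs1 (parallel, both between nodes 1 and 3) = 1/(1/8200 + 1/193.9) = 189.5 Ω
R_th = 189.5 Ω

Final answer: V_th = 17.15 V, R_th = 189.5 Ω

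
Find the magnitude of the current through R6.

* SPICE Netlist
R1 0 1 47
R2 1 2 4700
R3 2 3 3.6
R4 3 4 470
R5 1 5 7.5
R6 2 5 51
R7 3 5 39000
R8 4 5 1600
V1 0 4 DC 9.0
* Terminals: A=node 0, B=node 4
Nodal analysis, taking node 4 as the 0 V reference.
Source V1 fixes V_0 = 9 V.
KCL at each unknown node (sum of currents leaving = 0; resistances in Ω):
  Node 1: (V_1 - 9)/47 + (V_1 - V_2)/4700 + (V_1 - V_5)/7.5 = 0
  Node 2: (V_2 - V_1)/4700 + (V_2 - V_3)/3.6 + (V_2 - V_5)/51 = 0
  Node 3: (V_3 - V_2)/3.6 + (V_3 - 0)/470 + (V_3 - V_5)/39000 = 0
  Node 5: (V_5 - V_1)/7.5 + (V_5 - V_2)/51 + (V_5 - V_3)/39000 + (V_5 - 0)/1600 = 0
Collecting terms (coefficients in siemens):
  0.1548·V_1 - 0.0002128·V_2 - 0.1333·V_5 = 0.1915
  0.2976·V_2 - 0.0002128·V_1 - 0.2778·V_3 - 0.01961·V_5 = 0
  0.2799·V_3 - 0.2778·V_2 - 0.00002564·V_5 = 0
  0.1536·V_5 - 0.1333·V_1 - 0.01961·V_2 - 0.00002564·V_3 = 0
Solving these 4 simultaneous equations (Gaussian elimination) gives:
  V_1 = 8.058 V, V_2 = 7.15 V, V_3 = 7.096 V, V_5 = 7.909 V
I_R6 = (V_2 - V_5)/R6 = (7.15 - 7.909)/51 = -0.01488 A
|I_R6| = 0.01488 A

Final answer: |I_R6| = 0.01488 A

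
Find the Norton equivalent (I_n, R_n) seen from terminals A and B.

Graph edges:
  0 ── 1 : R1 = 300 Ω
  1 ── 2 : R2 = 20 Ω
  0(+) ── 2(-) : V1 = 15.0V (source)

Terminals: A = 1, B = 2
Find the Thévenin equivalent first; then I_n = V_th/R_th and R_n = R_th.
Step 1 — V_th is the open-circuit voltage V_A - V_B (nothing connected across the terminals).
Nodal analysis, taking node 2 as the 0 V reference.
Source V1 fixes V_0 = 15 V.
KCL at each unknown node (sum of currents leaving = 0; resistances in Ω):
  Node 1: (V_1 - 15)/300 + (V_1 - 0)/20 = 0
Collecting terms: 0.05333 × V_1 = 0.05  =>  V_1 = 0.9375 V
V_th = V_1 - V_2 = 0.9375 - 0 = 0.9375 V
Step 2 — R_th: zero the source — replace V1 by a short circuit (node 2 merges into node 0) — and find the resistance seen between A (node 1) and B (node 0).
Reduce the network between node 1 (A) and node 0 (B) by series/parallel combination:
  Rp1 = R1 ‖ R2 (parallel, both between nodes 0 and 1) = 1/(1/300 + 1/20) = 18.75 Ω
R_th = 18.75 Ω
I_n = V_th/R_th = 0.9375/18.75 = 0.05 A, and R_n = R_th = 18.75 Ω

Final answer: I_n = 0.05 A, R_n = 18.75 Ω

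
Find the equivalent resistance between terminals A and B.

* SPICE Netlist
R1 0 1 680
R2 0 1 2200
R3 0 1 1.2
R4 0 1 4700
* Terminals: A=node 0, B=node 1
Reduce the network between node 0 (A) and node 1 (B) by series/parallel combination:
  Rp1 = R1 ‖ R2 ‖ R3 ‖ R4 (parallel, all between nodes 0 and 1) = 1/(1/680 + 1/2200 + 1/1.2 + 1/4700) = 1.197 Ω
R_eq = 1.197 Ω

Final answer: 1.197 Ω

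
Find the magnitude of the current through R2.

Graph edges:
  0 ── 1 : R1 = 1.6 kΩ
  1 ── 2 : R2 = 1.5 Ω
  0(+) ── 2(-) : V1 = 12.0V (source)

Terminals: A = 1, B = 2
Nodal analysis, taking node 2 as the 0 V reference.
Source V1 fixes V_0 = 12 V.
KCL at each unknown node (sum of currents leaving = 0; resistances in Ω):
  Node 1: (V_1 - 12)/1600 + (V_1 - 0)/1.5 = 0
Collecting terms: 0.6673 × V_1 = 0.0075  =>  V_1 = 0.01124 V
I_R2 = (V_1 - V_2)/R2 = (0.01124 - 0)/1.5 = 0.007493 A
|I_R2| = 0.007493 A

Final answer: |I_R2| = 0.007493 A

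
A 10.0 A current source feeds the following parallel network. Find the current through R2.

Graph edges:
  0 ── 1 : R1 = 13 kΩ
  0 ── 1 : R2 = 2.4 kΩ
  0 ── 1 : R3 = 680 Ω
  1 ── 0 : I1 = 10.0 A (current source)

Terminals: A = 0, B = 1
All resistors sit directly between nodes 0 and 1, so they are in parallel and share one voltage V; the full source current 10 A splits among them.
1/R_par = 1/13000 + 1/2400 + 1/680 = 0.001964 S  =>  R_par = 509.1 Ω
V = I × R_par = 10 × 509.1 = 5091 V
I_R2 = V/R2 = 5091/2400 = 2.121 A

Final answer: 2.121 A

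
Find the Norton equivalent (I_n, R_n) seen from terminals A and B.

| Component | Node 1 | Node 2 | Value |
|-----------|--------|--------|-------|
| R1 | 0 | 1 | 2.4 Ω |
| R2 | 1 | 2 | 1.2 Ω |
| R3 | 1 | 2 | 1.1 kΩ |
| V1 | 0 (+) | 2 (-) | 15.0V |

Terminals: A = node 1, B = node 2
Find the Thévenin equivalent first; then I_n = V_th/R_th and R_n = R_th.
Step 1 — V_th is the open-circuit voltage V_A - V_B (nothing connected across the terminals).
Nodal analysis, taking node 2 as the 0 V reference.
Source V1 fixes V_0 = 15 V.
KCL at each unknown node (sum of currents leaving = 0; resistances in Ω):
  Node 1: (V_1 - 15)/2.4 + (V_1 - 0)/1.2 + (V_1 - 0)/1100 = 0
Collecting terms: 1.251 × V_1 = 6.25  =>  V_1 = 4.996 V
V_th = V_1 - V_2 = 4.996 - 0 = 4.996 V
Step 2 — R_th: zero the source — replace V1 by a short circuit (node 2 merges into node 0) — and find the resistance seen between A (node 1) and B (node 0).
Reduce the network between node 1 (A) and node 0 (B) by series/parallel combination:
  Rp1 = R1 ‖ R2 ‖ R3 (parallel, all between nodes 0 and 1) = 1/(1/2.4 + 1/1.2 + 1/1100) = 0.7994 Ω
R_th = 0.7994 Ω
I_n = V_th/R_th = 4.996/0.7994 = 6.25 A, and R_n = R_th = 0.7994 Ω

Final answer: I_n = 6.25 A, R_n = 0.7994 Ω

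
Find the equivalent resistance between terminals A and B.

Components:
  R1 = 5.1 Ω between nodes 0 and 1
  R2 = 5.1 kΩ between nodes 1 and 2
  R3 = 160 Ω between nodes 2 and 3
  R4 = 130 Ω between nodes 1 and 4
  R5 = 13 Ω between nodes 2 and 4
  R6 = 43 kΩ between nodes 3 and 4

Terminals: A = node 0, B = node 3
The network is not a plain series/parallel combination. Inject a 1 A test current into terminal A (node 0) and return it from terminal B (node 3); then R_eq = V_A / (1 A).
Nodal analysis, taking node 3 as the 0 V reference.
Current source I_test pushes 1 A into node 0 and draws it out of node 3.
KCL at each unknown node (sum of currents leaving = 0; resistances in Ω):
  Node 0: (V_0 - V_1)/5.1 - 1 = 0
  Node 1: (V_1 - V_0)/5.1 + (V_1 - V_2)/5100 + (V_1 - V_4)/130 = 0
  Node 2: (V_2 - V_1)/5100 + (V_2 - 0)/160 + (V_2 - V_4)/13 = 0
  Node 4: (V_4 - V_1)/130 + (V_4 - V_2)/13 + (V_4 - 0)/43000 = 0
Collecting terms (coefficients in siemens):
  0.1961·V_0 - 0.1961·V_1 = 1
  0.204·V_1 - 0.1961·V_0 - 0.0001961·V_2 - 0.007692·V_4 = 0
  0.08337·V_2 - 0.0001961·V_1 - 0.07692·V_4 = 0
  0.08464·V_4 - 0.007692·V_1 - 0.07692·V_2 = 0
Solving these 4 simultaneous equations (Gaussian elimination) gives:
  V_0 = 303.5 V, V_1 = 298.4 V, V_2 = 159.4 V, V_4 = 172 V
R_eq = V_0 / 1 A = 303.5 Ω

Final answer: 303.5 Ω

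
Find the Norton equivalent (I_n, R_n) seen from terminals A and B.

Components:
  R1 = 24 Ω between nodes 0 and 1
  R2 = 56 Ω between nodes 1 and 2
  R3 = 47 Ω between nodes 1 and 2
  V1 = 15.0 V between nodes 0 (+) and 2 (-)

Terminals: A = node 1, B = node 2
Find the Thévenin equivalent first; then I_n = V_th/R_th and R_n = R_th.
Step 1 — V_th is the open-circuit voltage V_A - V_B (nothing connected across the terminals).
Nodal analysis, taking node 2 as the 0 V reference.
Source V1 fixes V_0 = 15 V.
KCL at each unknown node (sum of currents leaving = 0; resistances in Ω):
  Node 1: (V_1 - 15)/24 + (V_1 - 0)/56 + (V_1 - 0)/47 = 0
Collecting terms: 0.0808 × V_1 = 0.625  =>  V_1 = 7.735 V
V_th = V_1 - V_2 = 7.735 - 0 = 7.735 V
Step 2 — R_th: zero the source — replace V1 by a short circuit (node 2 merges into node 0) — and find the resistance seen between A (node 1) and B (node 0).
Reduce the network between node 1 (A) and node 0 (B) by series/parallel combination:
  Rp1 = R1 ‖ R2 ‖ R3 (parallel, all between nodes 0 and 1) = 1/(1/24 + 1/56 + 1/47) = 12.38 Ω
R_th = 12.38 Ω
I_n = V_th/R_th = 7.735/12.38 = 0.625 A, and R_n = R_th = 12.38 Ω

Final answer: I_n = 0.625 A, R_n = 12.38 Ω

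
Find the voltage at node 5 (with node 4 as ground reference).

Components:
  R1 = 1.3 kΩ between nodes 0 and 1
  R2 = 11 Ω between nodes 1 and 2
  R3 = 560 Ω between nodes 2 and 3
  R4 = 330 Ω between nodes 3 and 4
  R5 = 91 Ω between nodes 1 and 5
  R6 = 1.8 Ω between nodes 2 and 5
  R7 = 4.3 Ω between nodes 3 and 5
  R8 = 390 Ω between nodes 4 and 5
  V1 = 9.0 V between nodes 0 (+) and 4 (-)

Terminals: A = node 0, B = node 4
Nodal analysis, taking node 4 as the 0 V reference.
Source V1 fixes V_0 = 9 V.
KCL at each unknown node (sum of currents leaving = 0; resistances in Ω):
  Node 1: (V_1 - 9)/1300 + (V_1 - V_2)/11 + (V_1 - V_5)/91 = 0
  Node 2: (V_2 - V_1)/11 + (V_2 - V_3)/560 + (V_2 - V_5)/1.8 = 0
  Node 3: (V_3 - V_2)/560 + (V_3 - 0)/330 + (V_3 - V_5)/4.3 = 0
  Node 5: (V_5 - V_1)/91 + (V_5 - V_2)/1.8 + (V_5 - V_3)/4.3 + (V_5 - 0)/390 = 0
Collecting terms (coefficients in siemens):
  0.1027·V_1 - 0.09091·V_2 - 0.01099·V_5 = 0.006923
  0.6483·V_2 - 0.09091·V_1 - 0.001786·V_3 - 0.5556·V_5 = 0
  0.2374·V_3 - 0.001786·V_2 - 0.2326·V_5 = 0
  0.8017·V_5 - 0.01099·V_1 - 0.5556·V_2 - 0.2326·V_3 = 0
Solving these 4 simultaneous equations (Gaussian elimination) gives:
  V_1 = 1.154 V, V_2 = 1.096 V, V_3 = 1.073 V, V_5 = 1.086 V
The requested potential is V_5 = 1.086 V.

Final answer: V_5 = 1.086 V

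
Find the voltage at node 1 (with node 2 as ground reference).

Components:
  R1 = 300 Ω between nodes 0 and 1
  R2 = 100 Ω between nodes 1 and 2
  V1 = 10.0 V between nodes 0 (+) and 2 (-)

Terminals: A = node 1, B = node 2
Nodal analysis, taking node 2 as the 0 V reference.
Source V1 fixes V_0 = 10 V.
KCL at each unknown node (sum of currents leaving = 0; resistances in Ω):
  Node 1: (V_1 - 10)/300 + (V_1 - 0)/100 = 0
Collecting terms: 0.01333 × V_1 = 0.03333  =>  V_1 = 2.5 V
The requested potential is V_1 = 2.5 V.

Final answer: V_1 = 2.5 V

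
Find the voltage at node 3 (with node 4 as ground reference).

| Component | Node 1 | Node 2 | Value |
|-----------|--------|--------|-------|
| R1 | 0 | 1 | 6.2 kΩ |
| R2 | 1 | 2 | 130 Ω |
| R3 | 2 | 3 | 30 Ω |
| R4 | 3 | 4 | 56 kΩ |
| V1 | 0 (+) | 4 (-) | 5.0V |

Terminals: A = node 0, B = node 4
Nodal analysis, taking node 4 as the 0 V reference.
Source V1 fixes V_0 = 5 V.
KCL at each unknown node (sum of currents leaving = 0; resistances in Ω):
  Node 1: (V_1 - 5)/6200 + (V_1 - V_2)/130 = 0
  Node 2: (V_2 - V_1)/130 + (V_2 - V_3)/30 = 0
  Node 3: (V_3 - V_2)/30 + (V_3 - 0)/56000 = 0
Collecting terms (coefficients in siemens):
  0.007854·V_1 - 0.007692·V_2 = 0.0008065
  0.04103·V_2 - 0.007692·V_1 - 0.03333·V_3 = 0
  0.03335·V_3 - 0.03333·V_2 = 0
Solving these 3 simultaneous equations (Gaussian elimination) gives:
  V_1 = 4.503 V, V_2 = 4.492 V, V_3 = 4.49 V
The requested potential is V_3 = 4.49 V.

Final answer: V_3 = 4.49 V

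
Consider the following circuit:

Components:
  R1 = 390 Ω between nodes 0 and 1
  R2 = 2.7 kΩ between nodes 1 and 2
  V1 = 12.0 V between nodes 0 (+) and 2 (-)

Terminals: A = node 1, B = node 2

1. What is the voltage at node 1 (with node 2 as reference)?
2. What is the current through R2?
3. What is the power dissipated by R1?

Nodal analysis, taking node 2 as the 0 V reference.
Source V1 fixes V_0 = 12 V.
KCL at each unknown node (sum of currents leaving = 0; resistances in Ω):
  Node 1: (V_1 - 12)/390 + (V_1 - 0)/2700 = 0
Collecting terms: 0.002934 × V_1 = 0.03077  =>  V_1 = 10.49 V
Part 1:
  Read off the nodal solution: V_1 = 10.49 V
Part 2:
  I_R2 = (V_1 - V_2)/R2 = (10.49 - 0)/2700 = 0.003883 A
  Magnitude: I_R2 = 0.003883 A
Part 3:
  I_R1 = (V_0 - V_1)/R1 = (12 - 10.49)/390 = 0.003883 A
  P_R1 = I_R1² × R1 = (0.003883)² × 390 = 0.005882 W

Final answers:
1. V_1 = 10.49 V
2. I_R2 = 0.003883 A
3. P_R1 = 0.005882 W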